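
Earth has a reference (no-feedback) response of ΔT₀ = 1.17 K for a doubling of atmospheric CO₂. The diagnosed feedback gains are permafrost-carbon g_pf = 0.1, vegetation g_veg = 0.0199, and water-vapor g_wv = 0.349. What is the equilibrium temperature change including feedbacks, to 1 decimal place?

Total gain g = 0.1 + 0.0199 + 0.349 = 0.4689.
Amplification A = 1/(1 − 0.4689) = 1.883.
ΔT = 1.17 × 1.883 = 2.2 K.

2.2 K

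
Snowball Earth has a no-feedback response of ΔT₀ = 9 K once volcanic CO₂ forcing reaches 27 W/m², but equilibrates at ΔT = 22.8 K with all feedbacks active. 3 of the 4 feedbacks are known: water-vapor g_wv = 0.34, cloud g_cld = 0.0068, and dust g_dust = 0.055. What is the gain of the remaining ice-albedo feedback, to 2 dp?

0.20

Amplification A = ΔT/ΔT₀ = 22.8/9 = 2.533.
Total gain g = 1 − 1/A = 1 − 1/2.533 = 0.6052.
Known gains sum to 0.34 + 0.0068 + 0.055 = 0.4018.
g_ice = 0.6052 − 0.4018 = 0.20.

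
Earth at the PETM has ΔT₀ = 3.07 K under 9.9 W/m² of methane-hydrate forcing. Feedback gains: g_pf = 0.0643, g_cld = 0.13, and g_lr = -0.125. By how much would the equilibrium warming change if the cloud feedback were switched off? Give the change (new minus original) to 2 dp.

Original: g = 0.0693, ΔT = 3.07/(1−0.0693) = 3.2986 K.
Without cloud: g' = -0.0607, ΔT' = 3.07/(1+0.0607) = 2.8943 K.
Change = 2.8943 − 3.2986 = -0.40 K.

-0.40 K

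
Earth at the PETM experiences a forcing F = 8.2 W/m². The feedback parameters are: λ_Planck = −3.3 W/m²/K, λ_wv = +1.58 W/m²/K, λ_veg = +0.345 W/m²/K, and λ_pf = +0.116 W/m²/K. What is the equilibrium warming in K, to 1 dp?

6.5 K

Net feedback parameter λ = (−3.3) + (+1.58) + (+0.345) + (+0.116) = -1.259 W/m²/K.
ΔT = −F/λ = −8.2/(-1.259) = 6.5 K.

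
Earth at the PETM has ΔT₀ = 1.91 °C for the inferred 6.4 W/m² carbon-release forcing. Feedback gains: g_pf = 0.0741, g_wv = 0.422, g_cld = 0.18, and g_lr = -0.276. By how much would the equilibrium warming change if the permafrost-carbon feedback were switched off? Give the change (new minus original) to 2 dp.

-0.35 °C

Original: g = 0.4001, ΔT = 1.91/(1−0.4001) = 3.1839 °C.
Without permafrost-carbon: g' = 0.326, ΔT' = 1.91/(1−0.326) = 2.8338 °C.
Change = 2.8338 − 3.1839 = -0.35 °C.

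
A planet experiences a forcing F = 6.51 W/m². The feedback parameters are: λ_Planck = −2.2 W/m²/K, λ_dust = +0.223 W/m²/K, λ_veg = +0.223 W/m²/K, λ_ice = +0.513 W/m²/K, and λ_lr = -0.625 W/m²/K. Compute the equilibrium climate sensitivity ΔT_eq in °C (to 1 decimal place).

Net feedback parameter λ = (−2.2) + (+0.223) + (+0.223) + (+0.513) + (-0.625) = -1.866 W/m²/K.
ΔT = −F/λ = −6.51/(-1.866) = 3.5 °C.

3.5 °C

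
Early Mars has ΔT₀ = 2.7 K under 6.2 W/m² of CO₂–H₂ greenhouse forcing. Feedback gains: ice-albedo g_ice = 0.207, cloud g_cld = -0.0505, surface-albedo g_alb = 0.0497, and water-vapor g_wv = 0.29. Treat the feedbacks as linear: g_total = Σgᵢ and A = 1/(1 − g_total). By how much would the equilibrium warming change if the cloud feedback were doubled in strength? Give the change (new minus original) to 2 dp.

-0.49 K

Original: g = 0.4962, ΔT = 2.7/(1−0.4962) = 5.3593 K.
With doubled cloud: g' = 0.4457, ΔT' = 2.7/(1−0.4457) = 4.8710 K.
Change = 4.8710 − 5.3593 = -0.49 K.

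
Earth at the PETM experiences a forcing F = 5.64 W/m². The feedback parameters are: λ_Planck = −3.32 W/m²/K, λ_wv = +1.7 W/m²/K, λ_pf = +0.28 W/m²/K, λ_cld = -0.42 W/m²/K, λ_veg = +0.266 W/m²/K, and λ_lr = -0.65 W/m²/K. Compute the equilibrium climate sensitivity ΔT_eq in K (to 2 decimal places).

2.63 K

Net feedback parameter λ = (−3.32) + (+1.7) + (+0.28) + (-0.42) + (+0.266) + (-0.65) = -2.144 W/m²/K.
ΔT = −F/λ = −5.64/(-2.144) = 2.63 K.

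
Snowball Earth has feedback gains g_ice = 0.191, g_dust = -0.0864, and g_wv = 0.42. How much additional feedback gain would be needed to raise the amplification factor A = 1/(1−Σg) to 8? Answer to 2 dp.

0.35

Current total gain = 0.5246.
Target gain for A = 8: g* = 1 − 1/8 = 0.875.
Additional gain needed = 0.875 − 0.5246 = 0.35.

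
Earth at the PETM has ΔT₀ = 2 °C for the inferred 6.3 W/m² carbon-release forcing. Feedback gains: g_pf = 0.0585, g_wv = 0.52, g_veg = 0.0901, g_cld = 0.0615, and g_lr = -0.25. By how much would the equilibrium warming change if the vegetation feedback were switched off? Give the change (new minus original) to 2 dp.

-0.57 °C

Original: g = 0.4801, ΔT = 2/(1−0.4801) = 3.8469 °C.
Without vegetation: g' = 0.39, ΔT' = 2/(1−0.39) = 3.2787 °C.
Change = 3.2787 − 3.8469 = -0.57 °C.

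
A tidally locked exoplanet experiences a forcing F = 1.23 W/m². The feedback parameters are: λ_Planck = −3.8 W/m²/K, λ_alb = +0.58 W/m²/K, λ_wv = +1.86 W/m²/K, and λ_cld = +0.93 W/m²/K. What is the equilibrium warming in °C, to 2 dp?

Net feedback parameter λ = (−3.8) + (+0.58) + (+1.86) + (+0.93) = -0.43 W/m²/K.
ΔT = −F/λ = −1.23/(-0.43) = 2.86 °C.

2.86 °C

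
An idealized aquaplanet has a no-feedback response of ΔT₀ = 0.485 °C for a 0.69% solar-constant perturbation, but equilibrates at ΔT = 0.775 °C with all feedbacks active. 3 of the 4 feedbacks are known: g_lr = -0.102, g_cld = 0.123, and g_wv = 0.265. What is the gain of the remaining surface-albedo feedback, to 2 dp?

0.09

Amplification A = ΔT/ΔT₀ = 0.775/0.485 = 1.598.
Total gain g = 1 − 1/A = 1 − 1/1.598 = 0.3742.
Known gains sum to -0.102 + 0.123 + 0.265 = 0.286.
g_alb = 0.3742 − 0.286 = 0.09.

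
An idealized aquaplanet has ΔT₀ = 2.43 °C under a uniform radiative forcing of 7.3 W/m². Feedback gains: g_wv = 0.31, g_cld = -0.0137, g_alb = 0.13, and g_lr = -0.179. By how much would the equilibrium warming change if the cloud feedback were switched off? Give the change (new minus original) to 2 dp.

Original: g = 0.2473, ΔT = 2.43/(1−0.2473) = 3.2284 °C.
Without cloud: g' = 0.261, ΔT' = 2.43/(1−0.261) = 3.2882 °C.
Change = 3.2882 − 3.2284 = 0.06 °C.

0.06 °C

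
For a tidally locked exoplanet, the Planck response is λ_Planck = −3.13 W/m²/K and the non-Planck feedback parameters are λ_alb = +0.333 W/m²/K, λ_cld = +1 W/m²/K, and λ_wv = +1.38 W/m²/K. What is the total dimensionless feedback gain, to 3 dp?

0.867

Convert to gains: g_alb = 0.333/3.13 = 0.1064; g_cld = 1/3.13 = 0.3195; g_wv = 1.38/3.13 = 0.4409.
Total gain g = 0.8668.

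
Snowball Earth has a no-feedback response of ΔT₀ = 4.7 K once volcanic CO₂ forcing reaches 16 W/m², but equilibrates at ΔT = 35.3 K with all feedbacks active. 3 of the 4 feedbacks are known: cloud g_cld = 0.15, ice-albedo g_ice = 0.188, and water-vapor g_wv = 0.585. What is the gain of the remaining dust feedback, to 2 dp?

Amplification A = ΔT/ΔT₀ = 35.3/4.7 = 7.511.
Total gain g = 1 − 1/A = 1 − 1/7.511 = 0.8669.
Known gains sum to 0.15 + 0.188 + 0.585 = 0.923.
g_dust = 0.8669 − 0.923 = -0.06.

-0.06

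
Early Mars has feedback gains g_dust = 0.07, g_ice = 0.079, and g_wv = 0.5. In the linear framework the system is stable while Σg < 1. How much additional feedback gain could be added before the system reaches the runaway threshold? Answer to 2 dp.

Current total gain = 0.07 + 0.079 + 0.5 = 0.649.
Margin to runaway = 1 − 0.649 = 0.35.

0.35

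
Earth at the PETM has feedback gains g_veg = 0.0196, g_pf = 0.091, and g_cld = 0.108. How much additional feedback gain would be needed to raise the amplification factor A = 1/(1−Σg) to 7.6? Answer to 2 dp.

0.65

Current total gain = 0.2186.
Target gain for A = 7.6: g* = 1 − 1/7.6 = 0.8684.
Additional gain needed = 0.8684 − 0.2186 = 0.65.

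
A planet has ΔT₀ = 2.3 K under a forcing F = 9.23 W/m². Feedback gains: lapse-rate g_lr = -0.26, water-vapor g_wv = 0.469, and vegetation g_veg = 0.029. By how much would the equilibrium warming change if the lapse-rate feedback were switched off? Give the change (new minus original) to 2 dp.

Original: g = 0.238, ΔT = 2.3/(1−0.238) = 3.0184 K.
Without lapse-rate: g' = 0.498, ΔT' = 2.3/(1−0.498) = 4.5817 K.
Change = 4.5817 − 3.0184 = 1.56 K.

1.56 K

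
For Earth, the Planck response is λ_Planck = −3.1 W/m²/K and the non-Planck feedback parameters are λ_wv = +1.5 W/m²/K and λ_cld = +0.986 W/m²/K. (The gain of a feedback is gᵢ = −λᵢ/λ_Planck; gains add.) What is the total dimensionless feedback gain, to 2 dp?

Convert to gains: g_wv = 1.5/3.1 = 0.4839; g_cld = 0.986/3.1 = 0.3181.
Total gain g = 0.802.

0.80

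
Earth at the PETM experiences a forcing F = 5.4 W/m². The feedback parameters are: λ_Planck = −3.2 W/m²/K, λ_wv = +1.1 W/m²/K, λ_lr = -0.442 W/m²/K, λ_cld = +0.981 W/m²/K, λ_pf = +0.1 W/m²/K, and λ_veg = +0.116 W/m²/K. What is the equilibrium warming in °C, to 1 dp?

Net feedback parameter λ = (−3.2) + (+1.1) + (-0.442) + (+0.981) + (+0.1) + (+0.116) = -1.345 W/m²/K.
ΔT = −F/λ = −5.4/(-1.345) = 4.0 °C.

4.0 °C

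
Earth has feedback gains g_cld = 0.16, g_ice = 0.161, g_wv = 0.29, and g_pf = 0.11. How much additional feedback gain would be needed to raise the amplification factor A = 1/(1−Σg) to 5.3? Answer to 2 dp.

0.09

Current total gain = 0.721.
Target gain for A = 5.3: g* = 1 − 1/5.3 = 0.8113.
Additional gain needed = 0.8113 − 0.721 = 0.09.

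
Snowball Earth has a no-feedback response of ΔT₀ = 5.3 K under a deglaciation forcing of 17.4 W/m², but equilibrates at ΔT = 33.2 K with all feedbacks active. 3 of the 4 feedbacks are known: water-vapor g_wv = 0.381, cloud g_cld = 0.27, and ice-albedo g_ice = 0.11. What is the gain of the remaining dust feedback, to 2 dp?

Amplification A = ΔT/ΔT₀ = 33.2/5.3 = 6.264.
Total gain g = 1 − 1/A = 1 − 1/6.264 = 0.8404.
Known gains sum to 0.381 + 0.27 + 0.11 = 0.761.
g_dust = 0.8404 − 0.761 = 0.08.

0.08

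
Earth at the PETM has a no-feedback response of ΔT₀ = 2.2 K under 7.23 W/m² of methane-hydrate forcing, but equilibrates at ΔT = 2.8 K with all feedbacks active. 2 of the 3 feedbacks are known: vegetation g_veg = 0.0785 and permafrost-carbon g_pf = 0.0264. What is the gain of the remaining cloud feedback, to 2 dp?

Amplification A = ΔT/ΔT₀ = 2.8/2.2 = 1.273.
Total gain g = 1 − 1/A = 1 − 1/1.273 = 0.2145.
Known gains sum to 0.0785 + 0.0264 = 0.1049.
g_cld = 0.2145 − 0.1049 = 0.11.

0.11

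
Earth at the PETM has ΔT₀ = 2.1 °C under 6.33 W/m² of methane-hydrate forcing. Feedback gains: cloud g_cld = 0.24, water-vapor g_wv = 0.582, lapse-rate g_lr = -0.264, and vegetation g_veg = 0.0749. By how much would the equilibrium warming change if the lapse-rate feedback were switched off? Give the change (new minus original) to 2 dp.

Original: g = 0.6329, ΔT = 2.1/(1−0.6329) = 5.7205 °C.
Without lapse-rate: g' = 0.8969, ΔT' = 2.1/(1−0.8969) = 20.3686 °C.
Change = 20.3686 − 5.7205 = 14.65 °C.

14.65 °C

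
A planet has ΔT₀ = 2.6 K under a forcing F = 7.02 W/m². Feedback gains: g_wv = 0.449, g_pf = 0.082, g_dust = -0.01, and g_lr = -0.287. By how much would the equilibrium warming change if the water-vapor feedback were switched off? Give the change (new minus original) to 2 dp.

Original: g = 0.234, ΔT = 2.6/(1−0.234) = 3.3943 K.
Without water-vapor: g' = -0.215, ΔT' = 2.6/(1+0.215) = 2.1399 K.
Change = 2.1399 − 3.3943 = -1.25 K.

-1.25 K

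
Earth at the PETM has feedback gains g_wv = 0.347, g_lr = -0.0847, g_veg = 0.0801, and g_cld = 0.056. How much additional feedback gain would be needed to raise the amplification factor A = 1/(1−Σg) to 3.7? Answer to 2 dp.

Current total gain = 0.3984.
Target gain for A = 3.7: g* = 1 − 1/3.7 = 0.7297.
Additional gain needed = 0.7297 − 0.3984 = 0.33.

0.33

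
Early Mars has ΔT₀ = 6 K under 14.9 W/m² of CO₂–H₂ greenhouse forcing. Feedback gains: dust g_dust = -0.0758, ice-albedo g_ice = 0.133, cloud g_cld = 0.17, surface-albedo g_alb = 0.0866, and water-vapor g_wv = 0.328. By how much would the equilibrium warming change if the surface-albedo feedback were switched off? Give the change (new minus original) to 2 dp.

-3.26 K

Original: g = 0.6418, ΔT = 6/(1−0.6418) = 16.7504 K.
Without surface-albedo: g' = 0.5552, ΔT' = 6/(1−0.5552) = 13.4892 K.
Change = 13.4892 − 16.7504 = -3.26 K.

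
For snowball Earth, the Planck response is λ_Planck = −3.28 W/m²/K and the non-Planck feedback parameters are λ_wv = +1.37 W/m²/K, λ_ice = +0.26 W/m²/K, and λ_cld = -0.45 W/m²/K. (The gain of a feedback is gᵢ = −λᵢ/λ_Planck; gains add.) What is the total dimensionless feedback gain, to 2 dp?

Convert to gains: g_wv = 1.37/3.28 = 0.4177; g_ice = 0.26/3.28 = 0.07927; g_cld = -0.45/3.28 = -0.1372.
Total gain g = 0.35977.

0.36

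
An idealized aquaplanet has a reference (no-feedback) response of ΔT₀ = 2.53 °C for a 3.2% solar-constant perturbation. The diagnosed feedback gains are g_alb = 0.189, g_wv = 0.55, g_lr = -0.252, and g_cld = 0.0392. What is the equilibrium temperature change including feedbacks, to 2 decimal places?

5.34 °C

Total gain g = 0.189 + 0.55 − 0.252 + 0.0392 = 0.5262.
Amplification A = 1/(1 − 0.5262) = 2.111.
ΔT = 2.53 × 2.111 = 5.34 °C.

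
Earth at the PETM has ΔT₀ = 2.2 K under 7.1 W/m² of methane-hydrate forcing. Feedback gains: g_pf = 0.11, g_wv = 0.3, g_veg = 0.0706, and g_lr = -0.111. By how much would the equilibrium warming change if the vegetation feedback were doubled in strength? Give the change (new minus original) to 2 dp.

Original: g = 0.3696, ΔT = 2.2/(1−0.3696) = 3.4898 K.
With doubled vegetation: g' = 0.4402, ΔT' = 2.2/(1−0.4402) = 3.9300 K.
Change = 3.9300 − 3.4898 = 0.44 K.

0.44 K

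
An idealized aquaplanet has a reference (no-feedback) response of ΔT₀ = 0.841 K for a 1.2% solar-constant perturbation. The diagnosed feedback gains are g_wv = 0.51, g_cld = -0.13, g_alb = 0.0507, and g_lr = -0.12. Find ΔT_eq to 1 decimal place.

1.2 K

Total gain g = 0.51 − 0.13 + 0.0507 − 0.12 = 0.3107.
Amplification A = 1/(1 − 0.3107) = 1.451.
ΔT = 0.841 × 1.451 = 1.2 K.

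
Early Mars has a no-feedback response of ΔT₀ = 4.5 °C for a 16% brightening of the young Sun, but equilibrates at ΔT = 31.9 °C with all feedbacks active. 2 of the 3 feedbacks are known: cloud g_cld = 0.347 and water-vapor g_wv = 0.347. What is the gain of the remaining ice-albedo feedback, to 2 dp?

Amplification A = ΔT/ΔT₀ = 31.9/4.5 = 7.089.
Total gain g = 1 − 1/A = 1 − 1/7.089 = 0.8589.
Known gains sum to 0.347 + 0.347 = 0.694.
g_ice = 0.8589 − 0.694 = 0.16.

0.16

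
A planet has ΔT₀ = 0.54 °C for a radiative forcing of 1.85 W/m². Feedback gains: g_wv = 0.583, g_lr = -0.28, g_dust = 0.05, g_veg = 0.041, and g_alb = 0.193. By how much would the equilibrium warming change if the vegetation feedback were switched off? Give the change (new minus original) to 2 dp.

Original: g = 0.587, ΔT = 0.54/(1−0.587) = 1.3075 °C.
Without vegetation: g' = 0.546, ΔT' = 0.54/(1−0.546) = 1.1894 °C.
Change = 1.1894 − 1.3075 = -0.12 °C.

-0.12 °C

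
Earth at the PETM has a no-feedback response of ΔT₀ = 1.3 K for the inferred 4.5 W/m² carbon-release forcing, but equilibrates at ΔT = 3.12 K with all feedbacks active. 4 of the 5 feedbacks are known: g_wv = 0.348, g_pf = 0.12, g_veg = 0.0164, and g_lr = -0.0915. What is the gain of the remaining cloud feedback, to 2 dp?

0.19

Amplification A = ΔT/ΔT₀ = 3.12/1.3 = 2.4.
Total gain g = 1 − 1/A = 1 − 1/2.4 = 0.5833.
Known gains sum to 0.348 + 0.12 + 0.0164 − 0.0915 = 0.3929.
g_cld = 0.5833 − 0.3929 = 0.19.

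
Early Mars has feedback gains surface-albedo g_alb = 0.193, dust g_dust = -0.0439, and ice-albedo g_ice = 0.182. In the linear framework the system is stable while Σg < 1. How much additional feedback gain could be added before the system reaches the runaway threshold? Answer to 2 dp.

Current total gain = 0.193 − 0.0439 + 0.182 = 0.3311.
Margin to runaway = 1 − 0.3311 = 0.67.

0.67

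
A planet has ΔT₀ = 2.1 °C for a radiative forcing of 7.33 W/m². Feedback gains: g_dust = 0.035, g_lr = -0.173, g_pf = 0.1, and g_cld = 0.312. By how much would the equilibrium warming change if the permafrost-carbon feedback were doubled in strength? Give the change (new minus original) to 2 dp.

Original: g = 0.274, ΔT = 2.1/(1−0.274) = 2.8926 °C.
With doubled permafrost-carbon: g' = 0.374, ΔT' = 2.1/(1−0.374) = 3.3546 °C.
Change = 3.3546 − 2.8926 = 0.46 °C.

0.46 °C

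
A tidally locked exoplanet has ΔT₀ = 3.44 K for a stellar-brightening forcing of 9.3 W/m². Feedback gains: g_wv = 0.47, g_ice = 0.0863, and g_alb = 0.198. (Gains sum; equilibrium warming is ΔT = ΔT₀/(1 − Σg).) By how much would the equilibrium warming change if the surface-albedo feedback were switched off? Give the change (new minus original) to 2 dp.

Original: g = 0.7543, ΔT = 3.44/(1−0.7543) = 14.0008 K.
Without surface-albedo: g' = 0.5563, ΔT' = 3.44/(1−0.5563) = 7.7530 K.
Change = 7.7530 − 14.0008 = -6.25 K.

-6.25 K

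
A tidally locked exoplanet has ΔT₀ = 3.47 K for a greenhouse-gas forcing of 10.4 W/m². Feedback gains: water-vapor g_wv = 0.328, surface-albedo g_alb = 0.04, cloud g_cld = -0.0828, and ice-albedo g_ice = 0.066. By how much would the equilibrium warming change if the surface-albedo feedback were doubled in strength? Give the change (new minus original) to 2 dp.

0.35 K

Original: g = 0.3512, ΔT = 3.47/(1−0.3512) = 5.3483 K.
With doubled surface-albedo: g' = 0.3912, ΔT' = 3.47/(1−0.3912) = 5.6997 K.
Change = 5.6997 − 5.3483 = 0.35 K.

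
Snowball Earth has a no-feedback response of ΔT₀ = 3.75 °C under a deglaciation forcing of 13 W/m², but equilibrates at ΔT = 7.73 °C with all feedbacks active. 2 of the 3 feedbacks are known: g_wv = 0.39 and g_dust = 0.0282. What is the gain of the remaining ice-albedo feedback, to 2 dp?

Amplification A = ΔT/ΔT₀ = 7.73/3.75 = 2.061.
Total gain g = 1 − 1/A = 1 − 1/2.061 = 0.5148.
Known gains sum to 0.39 + 0.0282 = 0.4182.
g_ice = 0.5148 − 0.4182 = 0.10.

0.10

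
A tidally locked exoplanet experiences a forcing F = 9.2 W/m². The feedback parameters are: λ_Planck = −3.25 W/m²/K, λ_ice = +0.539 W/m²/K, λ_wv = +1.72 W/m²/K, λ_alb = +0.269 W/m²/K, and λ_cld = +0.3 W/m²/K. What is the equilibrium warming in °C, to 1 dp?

Net feedback parameter λ = (−3.25) + (+0.539) + (+1.72) + (+0.269) + (+0.3) = -0.422 W/m²/K.
ΔT = −F/λ = −9.2/(-0.422) = 21.8 °C.

21.8 °C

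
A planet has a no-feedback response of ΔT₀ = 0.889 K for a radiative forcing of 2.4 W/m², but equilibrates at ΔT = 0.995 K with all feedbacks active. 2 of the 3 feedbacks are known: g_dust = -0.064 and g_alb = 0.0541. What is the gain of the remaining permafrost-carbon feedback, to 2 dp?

0.12

Amplification A = ΔT/ΔT₀ = 0.995/0.889 = 1.119.
Total gain g = 1 − 1/A = 1 − 1/1.119 = 0.1063.
Known gains sum to -0.064 + 0.0541 = -0.0099.
g_pf = 0.1063 + 0.0099 = 0.12.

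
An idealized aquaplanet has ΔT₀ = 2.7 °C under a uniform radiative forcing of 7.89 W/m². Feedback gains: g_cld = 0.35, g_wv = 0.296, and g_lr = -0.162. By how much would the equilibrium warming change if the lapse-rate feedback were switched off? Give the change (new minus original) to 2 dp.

Original: g = 0.484, ΔT = 2.7/(1−0.484) = 5.2326 °C.
Without lapse-rate: g' = 0.646, ΔT' = 2.7/(1−0.646) = 7.6271 °C.
Change = 7.6271 − 5.2326 = 2.39 °C.

2.39 °C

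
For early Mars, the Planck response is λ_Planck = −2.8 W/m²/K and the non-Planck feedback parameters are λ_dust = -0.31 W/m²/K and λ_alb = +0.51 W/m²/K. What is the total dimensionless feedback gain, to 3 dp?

0.071

Convert to gains: g_dust = -0.31/2.8 = -0.1107; g_alb = 0.51/2.8 = 0.1821.
Total gain g = 0.0714.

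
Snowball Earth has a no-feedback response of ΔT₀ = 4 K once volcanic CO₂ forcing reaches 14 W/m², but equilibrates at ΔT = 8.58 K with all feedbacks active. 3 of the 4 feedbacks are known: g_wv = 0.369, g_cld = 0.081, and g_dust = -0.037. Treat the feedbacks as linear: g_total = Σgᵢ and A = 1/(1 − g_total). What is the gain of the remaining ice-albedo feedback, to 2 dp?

Amplification A = ΔT/ΔT₀ = 8.58/4 = 2.145.
Total gain g = 1 − 1/A = 1 − 1/2.145 = 0.5338.
Known gains sum to 0.369 + 0.081 − 0.037 = 0.413.
g_ice = 0.5338 − 0.413 = 0.12.

0.12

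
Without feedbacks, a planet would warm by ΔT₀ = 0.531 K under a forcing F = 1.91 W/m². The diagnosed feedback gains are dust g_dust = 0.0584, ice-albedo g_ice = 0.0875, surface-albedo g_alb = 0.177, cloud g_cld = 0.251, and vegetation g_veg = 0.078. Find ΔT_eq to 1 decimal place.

1.5 K

Total gain g = 0.0584 + 0.0875 + 0.177 + 0.251 + 0.078 = 0.6519.
Amplification A = 1/(1 − 0.6519) = 2.873.
ΔT = 0.531 × 2.873 = 1.5 K.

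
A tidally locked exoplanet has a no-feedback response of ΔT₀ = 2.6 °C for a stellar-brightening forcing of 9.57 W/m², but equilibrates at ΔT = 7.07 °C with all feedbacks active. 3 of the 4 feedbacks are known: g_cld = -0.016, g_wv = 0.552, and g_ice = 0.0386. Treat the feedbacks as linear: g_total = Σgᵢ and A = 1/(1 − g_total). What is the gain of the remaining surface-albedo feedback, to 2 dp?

0.06

Amplification A = ΔT/ΔT₀ = 7.07/2.6 = 2.719.
Total gain g = 1 − 1/A = 1 − 1/2.719 = 0.6322.
Known gains sum to -0.016 + 0.552 + 0.0386 = 0.5746.
g_alb = 0.6322 − 0.5746 = 0.06.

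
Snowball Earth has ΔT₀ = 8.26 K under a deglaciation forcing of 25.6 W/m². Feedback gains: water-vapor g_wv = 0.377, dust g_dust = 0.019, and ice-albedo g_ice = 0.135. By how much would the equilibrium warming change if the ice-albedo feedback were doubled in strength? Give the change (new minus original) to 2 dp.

Original: g = 0.531, ΔT = 8.26/(1−0.531) = 17.6119 K.
With doubled ice-albedo: g' = 0.666, ΔT' = 8.26/(1−0.666) = 24.7305 K.
Change = 24.7305 − 17.6119 = 7.12 K.

7.12 K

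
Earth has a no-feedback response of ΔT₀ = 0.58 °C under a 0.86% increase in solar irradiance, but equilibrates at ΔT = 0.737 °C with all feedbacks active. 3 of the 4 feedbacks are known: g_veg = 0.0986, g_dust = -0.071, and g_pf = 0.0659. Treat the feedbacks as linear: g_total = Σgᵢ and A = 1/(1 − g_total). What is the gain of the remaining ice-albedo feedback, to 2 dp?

0.12

Amplification A = ΔT/ΔT₀ = 0.737/0.58 = 1.271.
Total gain g = 1 − 1/A = 1 − 1/1.271 = 0.2132.
Known gains sum to 0.0986 − 0.071 + 0.0659 = 0.0935.
g_ice = 0.2132 − 0.0935 = 0.12.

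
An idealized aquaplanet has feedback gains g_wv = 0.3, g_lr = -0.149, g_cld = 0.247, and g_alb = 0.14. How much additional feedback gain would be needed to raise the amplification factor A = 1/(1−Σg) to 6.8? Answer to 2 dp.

0.31

Current total gain = 0.538.
Target gain for A = 6.8: g* = 1 − 1/6.8 = 0.8529.
Additional gain needed = 0.8529 − 0.538 = 0.31.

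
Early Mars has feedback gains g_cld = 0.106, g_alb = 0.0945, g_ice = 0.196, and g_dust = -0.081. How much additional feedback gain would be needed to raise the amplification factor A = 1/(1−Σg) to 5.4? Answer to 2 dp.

0.50

Current total gain = 0.3155.
Target gain for A = 5.4: g* = 1 − 1/5.4 = 0.8148.
Additional gain needed = 0.8148 − 0.3155 = 0.50.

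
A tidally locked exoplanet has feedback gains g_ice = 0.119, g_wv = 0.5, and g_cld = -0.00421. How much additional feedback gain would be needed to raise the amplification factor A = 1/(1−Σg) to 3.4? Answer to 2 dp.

0.09

Current total gain = 0.61479.
Target gain for A = 3.4: g* = 1 − 1/3.4 = 0.7059.
Additional gain needed = 0.7059 − 0.61479 = 0.09.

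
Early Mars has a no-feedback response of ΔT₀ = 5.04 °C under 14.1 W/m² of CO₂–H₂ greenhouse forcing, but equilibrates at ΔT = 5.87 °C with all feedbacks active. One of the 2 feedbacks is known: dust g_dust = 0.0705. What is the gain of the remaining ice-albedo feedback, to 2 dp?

Amplification A = ΔT/ΔT₀ = 5.87/5.04 = 1.165.
Total gain g = 1 − 1/A = 1 − 1/1.165 = 0.1416.
The known gain is 0.0705.
g_ice = 0.1416 − 0.0705 = 0.07.

0.07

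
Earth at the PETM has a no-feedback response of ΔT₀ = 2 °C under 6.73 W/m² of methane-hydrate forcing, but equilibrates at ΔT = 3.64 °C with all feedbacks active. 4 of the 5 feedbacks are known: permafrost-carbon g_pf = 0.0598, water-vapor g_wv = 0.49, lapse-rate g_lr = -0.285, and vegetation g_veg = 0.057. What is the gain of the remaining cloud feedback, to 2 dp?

0.13

Amplification A = ΔT/ΔT₀ = 3.64/2 = 1.82.
Total gain g = 1 − 1/A = 1 − 1/1.82 = 0.4505.
Known gains sum to 0.0598 + 0.49 − 0.285 + 0.057 = 0.3218.
g_cld = 0.4505 − 0.3218 = 0.13.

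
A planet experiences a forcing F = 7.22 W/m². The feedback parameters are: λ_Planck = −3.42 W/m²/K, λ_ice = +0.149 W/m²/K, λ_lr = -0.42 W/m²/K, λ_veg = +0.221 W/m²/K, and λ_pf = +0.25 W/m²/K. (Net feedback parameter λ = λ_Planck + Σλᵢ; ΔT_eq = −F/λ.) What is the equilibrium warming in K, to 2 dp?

2.24 K

Net feedback parameter λ = (−3.42) + (+0.149) + (-0.42) + (+0.221) + (+0.25) = -3.22 W/m²/K.
ΔT = −F/λ = −7.22/(-3.22) = 2.24 K.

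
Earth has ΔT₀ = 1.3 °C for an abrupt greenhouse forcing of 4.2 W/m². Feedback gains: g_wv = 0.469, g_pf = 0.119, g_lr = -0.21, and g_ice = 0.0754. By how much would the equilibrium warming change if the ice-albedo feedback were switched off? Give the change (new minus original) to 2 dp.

-0.29 °C

Original: g = 0.4534, ΔT = 1.3/(1−0.4534) = 2.3783 °C.
Without ice-albedo: g' = 0.378, ΔT' = 1.3/(1−0.378) = 2.0900 °C.
Change = 2.0900 − 2.3783 = -0.29 °C.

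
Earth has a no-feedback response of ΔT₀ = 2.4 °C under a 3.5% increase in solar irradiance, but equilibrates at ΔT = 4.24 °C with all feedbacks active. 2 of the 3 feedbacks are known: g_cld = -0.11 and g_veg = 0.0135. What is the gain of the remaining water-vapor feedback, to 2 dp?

Amplification A = ΔT/ΔT₀ = 4.24/2.4 = 1.767.
Total gain g = 1 − 1/A = 1 − 1/1.767 = 0.4341.
Known gains sum to -0.11 + 0.0135 = -0.0965.
g_wv = 0.4341 + 0.0965 = 0.53.

0.53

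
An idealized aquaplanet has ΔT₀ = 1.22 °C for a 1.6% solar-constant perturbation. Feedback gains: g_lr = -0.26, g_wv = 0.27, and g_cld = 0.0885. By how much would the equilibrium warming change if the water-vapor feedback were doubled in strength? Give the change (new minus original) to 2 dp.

Original: g = 0.0985, ΔT = 1.22/(1−0.0985) = 1.3533 °C.
With doubled water-vapor: g' = 0.3685, ΔT' = 1.22/(1−0.3685) = 1.9319 °C.
Change = 1.9319 − 1.3533 = 0.58 °C.

0.58 °C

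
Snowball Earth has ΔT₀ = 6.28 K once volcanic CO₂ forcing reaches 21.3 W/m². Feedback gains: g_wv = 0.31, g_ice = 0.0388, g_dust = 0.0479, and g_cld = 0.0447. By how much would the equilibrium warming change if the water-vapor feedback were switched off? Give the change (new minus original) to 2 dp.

Original: g = 0.4414, ΔT = 6.28/(1−0.4414) = 11.2424 K.
Without water-vapor: g' = 0.1314, ΔT' = 6.28/(1−0.1314) = 7.2300 K.
Change = 7.2300 − 11.2424 = -4.01 K.

-4.01 K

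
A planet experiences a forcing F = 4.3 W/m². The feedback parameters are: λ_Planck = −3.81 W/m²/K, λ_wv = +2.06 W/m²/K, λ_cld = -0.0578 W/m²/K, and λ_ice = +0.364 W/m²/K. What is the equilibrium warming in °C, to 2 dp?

Net feedback parameter λ = (−3.81) + (+2.06) + (-0.0578) + (+0.364) = -1.4438 W/m²/K.
ΔT = −F/λ = −4.3/(-1.4438) = 2.98 °C.

2.98 °C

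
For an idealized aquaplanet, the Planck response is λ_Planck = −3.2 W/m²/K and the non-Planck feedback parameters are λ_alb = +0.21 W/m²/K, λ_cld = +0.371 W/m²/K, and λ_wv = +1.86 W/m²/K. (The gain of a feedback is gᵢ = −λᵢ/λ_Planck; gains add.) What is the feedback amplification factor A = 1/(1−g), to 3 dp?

Convert to gains: g_alb = 0.21/3.2 = 0.06562; g_cld = 0.371/3.2 = 0.1159; g_wv = 1.86/3.2 = 0.5813.
Total gain g = 0.76282.
A = 1/(1 − 0.76282) = 4.216.

4.216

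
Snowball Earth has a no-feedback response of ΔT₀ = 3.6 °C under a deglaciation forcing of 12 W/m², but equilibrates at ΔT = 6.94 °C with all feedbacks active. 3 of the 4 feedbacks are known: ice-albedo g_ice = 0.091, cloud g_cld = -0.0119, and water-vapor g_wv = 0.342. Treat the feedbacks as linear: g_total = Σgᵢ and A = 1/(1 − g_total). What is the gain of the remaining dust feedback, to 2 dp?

Amplification A = ΔT/ΔT₀ = 6.94/3.6 = 1.928.
Total gain g = 1 − 1/A = 1 − 1/1.928 = 0.4813.
Known gains sum to 0.091 − 0.0119 + 0.342 = 0.4211.
g_dust = 0.4813 − 0.4211 = 0.06.

0.06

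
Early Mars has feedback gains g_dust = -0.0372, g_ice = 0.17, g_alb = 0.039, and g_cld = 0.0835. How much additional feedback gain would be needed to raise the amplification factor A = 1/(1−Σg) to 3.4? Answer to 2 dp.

0.45

Current total gain = 0.2553.
Target gain for A = 3.4: g* = 1 − 1/3.4 = 0.7059.
Additional gain needed = 0.7059 − 0.2553 = 0.45.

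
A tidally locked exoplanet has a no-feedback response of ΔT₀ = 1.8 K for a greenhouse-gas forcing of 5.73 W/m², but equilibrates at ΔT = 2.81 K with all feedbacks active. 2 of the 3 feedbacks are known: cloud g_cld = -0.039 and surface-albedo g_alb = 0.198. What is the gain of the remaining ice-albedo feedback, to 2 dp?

Amplification A = ΔT/ΔT₀ = 2.81/1.8 = 1.561.
Total gain g = 1 − 1/A = 1 − 1/1.561 = 0.3594.
Known gains sum to -0.039 + 0.198 = 0.159.
g_ice = 0.3594 − 0.159 = 0.20.

0.20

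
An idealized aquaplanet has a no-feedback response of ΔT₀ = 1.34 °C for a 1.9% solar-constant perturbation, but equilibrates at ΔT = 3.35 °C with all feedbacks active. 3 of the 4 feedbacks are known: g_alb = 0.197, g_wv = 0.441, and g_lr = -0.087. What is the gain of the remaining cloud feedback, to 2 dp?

Amplification A = ΔT/ΔT₀ = 3.35/1.34 = 2.5.
Total gain g = 1 − 1/A = 1 − 1/2.5 = 0.6.
Known gains sum to 0.197 + 0.441 − 0.087 = 0.551.
g_cld = 0.6 − 0.551 = 0.05.

0.05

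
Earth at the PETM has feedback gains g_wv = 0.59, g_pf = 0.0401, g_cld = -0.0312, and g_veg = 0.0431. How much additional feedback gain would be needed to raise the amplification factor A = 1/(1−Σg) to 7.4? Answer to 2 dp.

Current total gain = 0.642.
Target gain for A = 7.4: g* = 1 − 1/7.4 = 0.8649.
Additional gain needed = 0.8649 − 0.642 = 0.22.

0.22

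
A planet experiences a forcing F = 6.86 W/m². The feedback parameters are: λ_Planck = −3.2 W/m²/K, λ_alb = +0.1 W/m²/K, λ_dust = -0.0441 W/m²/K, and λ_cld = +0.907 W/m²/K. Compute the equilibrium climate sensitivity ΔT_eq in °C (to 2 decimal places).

Net feedback parameter λ = (−3.2) + (+0.1) + (-0.0441) + (+0.907) = -2.2371 W/m²/K.
ΔT = −F/λ = −6.86/(-2.2371) = 3.07 °C.

3.07 °C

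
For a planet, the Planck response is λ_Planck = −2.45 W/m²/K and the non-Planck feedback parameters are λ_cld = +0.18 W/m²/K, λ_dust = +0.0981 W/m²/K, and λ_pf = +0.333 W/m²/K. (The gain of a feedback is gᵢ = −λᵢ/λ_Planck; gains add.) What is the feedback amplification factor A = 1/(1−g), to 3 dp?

Convert to gains: g_cld = 0.18/2.45 = 0.07347; g_dust = 0.0981/2.45 = 0.04004; g_pf = 0.333/2.45 = 0.1359.
Total gain g = 0.24941.
A = 1/(1 − 0.24941) = 1.332.

1.332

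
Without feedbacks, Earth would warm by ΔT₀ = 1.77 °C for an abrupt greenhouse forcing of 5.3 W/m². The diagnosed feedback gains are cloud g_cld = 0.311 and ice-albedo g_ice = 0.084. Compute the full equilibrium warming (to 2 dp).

Total gain g = 0.311 + 0.084 = 0.395.
Amplification A = 1/(1 − 0.395) = 1.653.
ΔT = 1.77 × 1.653 = 2.93 °C.

2.93 °C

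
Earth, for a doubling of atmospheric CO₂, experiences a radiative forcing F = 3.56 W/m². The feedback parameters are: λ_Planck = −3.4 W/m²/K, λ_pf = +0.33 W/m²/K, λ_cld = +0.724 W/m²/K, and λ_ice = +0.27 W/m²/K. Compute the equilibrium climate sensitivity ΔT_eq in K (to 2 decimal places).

Net feedback parameter λ = (−3.4) + (+0.33) + (+0.724) + (+0.27) = -2.076 W/m²/K.
ΔT = −F/λ = −3.56/(-2.076) = 1.71 K.

1.71 K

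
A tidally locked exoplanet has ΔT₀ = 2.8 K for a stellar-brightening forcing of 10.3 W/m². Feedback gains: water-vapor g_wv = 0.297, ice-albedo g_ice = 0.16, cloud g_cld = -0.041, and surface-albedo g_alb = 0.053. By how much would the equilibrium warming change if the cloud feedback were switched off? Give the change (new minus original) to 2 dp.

0.44 K

Original: g = 0.469, ΔT = 2.8/(1−0.469) = 5.2731 K.
Without cloud: g' = 0.51, ΔT' = 2.8/(1−0.51) = 5.7143 K.
Change = 5.7143 − 5.2731 = 0.44 K.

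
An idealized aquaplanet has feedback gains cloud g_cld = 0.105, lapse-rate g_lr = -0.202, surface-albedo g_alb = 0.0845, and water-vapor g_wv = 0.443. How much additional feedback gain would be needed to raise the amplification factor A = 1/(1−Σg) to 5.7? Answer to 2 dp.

Current total gain = 0.4305.
Target gain for A = 5.7: g* = 1 − 1/5.7 = 0.8246.
Additional gain needed = 0.8246 − 0.4305 = 0.39.

0.39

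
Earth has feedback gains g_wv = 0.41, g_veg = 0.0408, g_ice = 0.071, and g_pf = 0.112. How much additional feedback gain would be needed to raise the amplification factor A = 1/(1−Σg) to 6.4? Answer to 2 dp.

0.21

Current total gain = 0.6338.
Target gain for A = 6.4: g* = 1 − 1/6.4 = 0.8438.
Additional gain needed = 0.8438 − 0.6338 = 0.21.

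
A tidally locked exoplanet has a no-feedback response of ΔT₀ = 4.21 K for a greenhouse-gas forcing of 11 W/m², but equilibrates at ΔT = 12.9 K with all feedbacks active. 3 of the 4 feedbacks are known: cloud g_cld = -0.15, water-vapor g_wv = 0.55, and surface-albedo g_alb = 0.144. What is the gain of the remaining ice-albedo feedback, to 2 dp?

0.13

Amplification A = ΔT/ΔT₀ = 12.9/4.21 = 3.064.
Total gain g = 1 − 1/A = 1 − 1/3.064 = 0.6736.
Known gains sum to -0.15 + 0.55 + 0.144 = 0.544.
g_ice = 0.6736 − 0.544 = 0.13.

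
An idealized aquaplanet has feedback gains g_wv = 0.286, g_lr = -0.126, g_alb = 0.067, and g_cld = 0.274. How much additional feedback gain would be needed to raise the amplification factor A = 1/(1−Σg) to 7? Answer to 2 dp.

0.36

Current total gain = 0.501.
Target gain for A = 7: g* = 1 − 1/7 = 0.8571.
Additional gain needed = 0.8571 − 0.501 = 0.36.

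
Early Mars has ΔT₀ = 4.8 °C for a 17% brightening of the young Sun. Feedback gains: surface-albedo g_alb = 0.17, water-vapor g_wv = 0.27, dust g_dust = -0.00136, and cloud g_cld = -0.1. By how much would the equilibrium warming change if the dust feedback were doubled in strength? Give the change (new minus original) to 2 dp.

-0.01 °C

Original: g = 0.33864, ΔT = 4.8/(1−0.33864) = 7.2578 °C.
With doubled dust: g' = 0.33728, ΔT' = 4.8/(1−0.33728) = 7.2429 °C.
Change = 7.2429 − 7.2578 = -0.01 °C.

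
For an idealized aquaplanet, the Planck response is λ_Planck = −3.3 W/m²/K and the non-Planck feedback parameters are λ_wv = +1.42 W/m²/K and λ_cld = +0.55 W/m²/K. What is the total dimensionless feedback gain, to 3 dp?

0.597

Convert to gains: g_wv = 1.42/3.3 = 0.4303; g_cld = 0.55/3.3 = 0.1667.
Total gain g = 0.597.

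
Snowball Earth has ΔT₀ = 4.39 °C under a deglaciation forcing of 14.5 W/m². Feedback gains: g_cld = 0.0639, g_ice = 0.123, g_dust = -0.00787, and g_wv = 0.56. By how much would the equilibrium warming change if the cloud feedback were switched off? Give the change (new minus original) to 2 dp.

Original: g = 0.73903, ΔT = 4.39/(1−0.73903) = 16.8219 °C.
Without cloud: g' = 0.67513, ΔT' = 4.39/(1−0.67513) = 13.5131 °C.
Change = 13.5131 − 16.8219 = -3.31 °C.

-3.31 °C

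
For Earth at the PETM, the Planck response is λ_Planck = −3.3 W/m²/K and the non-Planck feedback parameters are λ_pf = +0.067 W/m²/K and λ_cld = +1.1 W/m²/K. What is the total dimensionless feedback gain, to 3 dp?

0.354

Convert to gains: g_pf = 0.067/3.3 = 0.0203; g_cld = 1.1/3.3 = 0.3333.
Total gain g = 0.3536.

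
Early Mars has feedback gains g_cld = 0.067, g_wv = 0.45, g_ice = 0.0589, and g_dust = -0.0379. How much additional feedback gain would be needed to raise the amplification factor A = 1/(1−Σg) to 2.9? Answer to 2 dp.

0.12

Current total gain = 0.538.
Target gain for A = 2.9: g* = 1 − 1/2.9 = 0.6552.
Additional gain needed = 0.6552 − 0.538 = 0.12.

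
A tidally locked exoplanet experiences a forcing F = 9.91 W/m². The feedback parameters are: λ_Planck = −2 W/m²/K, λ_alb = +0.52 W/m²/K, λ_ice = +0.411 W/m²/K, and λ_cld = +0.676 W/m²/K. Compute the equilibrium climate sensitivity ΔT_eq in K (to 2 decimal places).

25.22 K

Net feedback parameter λ = (−2) + (+0.52) + (+0.411) + (+0.676) = -0.393 W/m²/K.
ΔT = −F/λ = −9.91/(-0.393) = 25.22 K.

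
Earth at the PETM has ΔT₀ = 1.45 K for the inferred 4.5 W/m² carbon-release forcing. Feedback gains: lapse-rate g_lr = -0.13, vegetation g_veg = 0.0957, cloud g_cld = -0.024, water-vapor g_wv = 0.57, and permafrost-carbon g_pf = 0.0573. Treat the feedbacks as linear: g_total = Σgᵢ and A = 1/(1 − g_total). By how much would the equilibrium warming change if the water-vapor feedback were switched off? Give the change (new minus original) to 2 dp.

-1.92 K

Original: g = 0.569, ΔT = 1.45/(1−0.569) = 3.3643 K.
Without water-vapor: g' = -0.001, ΔT' = 1.45/(1+0.001) = 1.4486 K.
Change = 1.4486 − 3.3643 = -1.92 K.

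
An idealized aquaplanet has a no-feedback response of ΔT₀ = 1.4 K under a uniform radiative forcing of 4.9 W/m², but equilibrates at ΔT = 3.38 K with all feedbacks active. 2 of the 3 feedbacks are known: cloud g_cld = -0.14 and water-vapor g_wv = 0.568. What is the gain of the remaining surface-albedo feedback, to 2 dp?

0.16

Amplification A = ΔT/ΔT₀ = 3.38/1.4 = 2.414.
Total gain g = 1 − 1/A = 1 − 1/2.414 = 0.5857.
Known gains sum to -0.14 + 0.568 = 0.428.
g_alb = 0.5857 − 0.428 = 0.16.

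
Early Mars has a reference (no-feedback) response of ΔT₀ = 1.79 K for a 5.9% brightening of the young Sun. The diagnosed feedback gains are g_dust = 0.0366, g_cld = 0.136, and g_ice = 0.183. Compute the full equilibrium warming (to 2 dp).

Total gain g = 0.0366 + 0.136 + 0.183 = 0.3556.
Amplification A = 1/(1 − 0.3556) = 1.552.
ΔT = 1.79 × 1.552 = 2.78 K.

2.78 K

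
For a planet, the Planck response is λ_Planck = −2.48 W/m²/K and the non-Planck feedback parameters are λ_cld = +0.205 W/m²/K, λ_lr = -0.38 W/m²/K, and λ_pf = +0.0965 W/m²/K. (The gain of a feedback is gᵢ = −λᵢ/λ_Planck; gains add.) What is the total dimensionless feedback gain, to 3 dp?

Convert to gains: g_cld = 0.205/2.48 = 0.08266; g_lr = -0.38/2.48 = -0.1532; g_pf = 0.0965/2.48 = 0.03891.
Total gain g = -0.03163.

-0.032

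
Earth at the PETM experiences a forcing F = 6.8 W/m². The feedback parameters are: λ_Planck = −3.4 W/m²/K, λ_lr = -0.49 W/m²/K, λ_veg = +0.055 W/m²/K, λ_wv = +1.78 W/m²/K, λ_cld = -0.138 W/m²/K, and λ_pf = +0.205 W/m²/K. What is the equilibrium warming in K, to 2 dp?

3.42 K

Net feedback parameter λ = (−3.4) + (-0.49) + (+0.055) + (+1.78) + (-0.138) + (+0.205) = -1.988 W/m²/K.
ΔT = −F/λ = −6.8/(-1.988) = 3.42 K.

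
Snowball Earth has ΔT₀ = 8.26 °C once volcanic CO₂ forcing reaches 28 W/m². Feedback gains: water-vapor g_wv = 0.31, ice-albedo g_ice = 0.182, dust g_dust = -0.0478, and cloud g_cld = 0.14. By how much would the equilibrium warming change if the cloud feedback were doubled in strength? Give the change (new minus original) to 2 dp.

10.08 °C

Original: g = 0.5842, ΔT = 8.26/(1−0.5842) = 19.8653 °C.
With doubled cloud: g' = 0.7242, ΔT' = 8.26/(1−0.7242) = 29.9492 °C.
Change = 29.9492 − 19.8653 = 10.08 °C.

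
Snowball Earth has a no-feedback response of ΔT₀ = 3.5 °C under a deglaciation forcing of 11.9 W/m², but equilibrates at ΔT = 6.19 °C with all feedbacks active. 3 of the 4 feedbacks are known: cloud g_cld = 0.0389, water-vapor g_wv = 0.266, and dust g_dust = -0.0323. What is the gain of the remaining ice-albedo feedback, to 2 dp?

Amplification A = ΔT/ΔT₀ = 6.19/3.5 = 1.769.
Total gain g = 1 − 1/A = 1 − 1/1.769 = 0.4347.
Known gains sum to 0.0389 + 0.266 − 0.0323 = 0.2726.
g_ice = 0.4347 − 0.2726 = 0.16.

0.16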